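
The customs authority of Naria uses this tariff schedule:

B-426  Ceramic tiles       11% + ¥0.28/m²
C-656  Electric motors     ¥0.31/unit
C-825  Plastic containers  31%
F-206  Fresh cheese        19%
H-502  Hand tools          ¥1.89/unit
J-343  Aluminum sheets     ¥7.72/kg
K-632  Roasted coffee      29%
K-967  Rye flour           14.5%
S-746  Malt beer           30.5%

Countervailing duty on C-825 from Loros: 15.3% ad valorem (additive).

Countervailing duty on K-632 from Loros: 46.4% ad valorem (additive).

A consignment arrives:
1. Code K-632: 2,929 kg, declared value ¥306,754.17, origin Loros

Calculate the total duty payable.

Line 1 (K-632, Loros, 2,929 kg, ¥306,754.17):
Base rate for K-632 is 29%.
Additional duty on K-632 from Loros: +46.4%. Applied ad valorem rate: 29% + 46.4% = 75.4%.
Duty = ¥306,754.17 × 75.4% = ¥231,292.64.

¥231,292.64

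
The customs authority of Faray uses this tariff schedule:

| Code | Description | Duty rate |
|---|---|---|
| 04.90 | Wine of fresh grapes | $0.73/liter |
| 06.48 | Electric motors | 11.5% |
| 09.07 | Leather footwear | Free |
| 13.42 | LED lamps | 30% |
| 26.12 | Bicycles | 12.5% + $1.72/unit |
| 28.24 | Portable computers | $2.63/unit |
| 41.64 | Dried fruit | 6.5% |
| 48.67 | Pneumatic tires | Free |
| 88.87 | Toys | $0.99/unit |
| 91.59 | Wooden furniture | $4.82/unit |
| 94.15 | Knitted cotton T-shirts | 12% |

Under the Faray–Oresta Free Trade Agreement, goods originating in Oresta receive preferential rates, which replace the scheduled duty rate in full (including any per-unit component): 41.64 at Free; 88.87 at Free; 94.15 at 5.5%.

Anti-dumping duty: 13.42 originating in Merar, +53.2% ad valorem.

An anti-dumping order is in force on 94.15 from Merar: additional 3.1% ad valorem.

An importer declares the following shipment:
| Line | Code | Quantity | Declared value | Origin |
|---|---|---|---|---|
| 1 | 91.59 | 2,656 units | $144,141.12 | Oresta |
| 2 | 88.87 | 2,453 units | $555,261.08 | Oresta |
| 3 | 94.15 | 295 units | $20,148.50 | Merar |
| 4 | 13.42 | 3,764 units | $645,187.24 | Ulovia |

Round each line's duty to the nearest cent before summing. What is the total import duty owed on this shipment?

Line 1 (91.59, Oresta, 2,656 units, $144,141.12):
Base rate for 91.59 is $4.82/unit.
Origin Oresta is the FTA partner but 91.59 is not on the preference list; base rate stands.
Duty = 2,656 × $4.82 = $12,801.92.
Line 2 (88.87, Oresta, 2,453 units, $555,261.08):
Base rate for 88.87 is $0.99/unit.
Origin Oresta qualifies under the Faray–Oresta agreement and 88.87 is covered: preferential rate Free applies instead.
Duty = $555,261.08 × 0% = $0.00.
Line 3 (94.15, Merar, 295 units, $20,148.50):
Base rate for 94.15 is 12%.
94.15 has an FTA preferential rate, but origin Merar is not Oresta; base rate stands.
Additional duty on 94.15 from Merar: +3.1%. Applied ad valorem rate: 12% + 3.1% = 15.1%.
Duty = $20,148.50 × 15.1% = $3,042.42.
Line 4 (13.42, Ulovia, 3,764 units, $645,187.24):
Base rate for 13.42 is 30%.
The additional-duty order on 13.42 targets Merar, not Ulovia; it does not apply.
Duty = $645,187.24 × 30% = $193,556.17.
Total = $12,801.92 + $0.00 + $3,042.42 + $193,556.17 = $209,400.51.

$209,400.51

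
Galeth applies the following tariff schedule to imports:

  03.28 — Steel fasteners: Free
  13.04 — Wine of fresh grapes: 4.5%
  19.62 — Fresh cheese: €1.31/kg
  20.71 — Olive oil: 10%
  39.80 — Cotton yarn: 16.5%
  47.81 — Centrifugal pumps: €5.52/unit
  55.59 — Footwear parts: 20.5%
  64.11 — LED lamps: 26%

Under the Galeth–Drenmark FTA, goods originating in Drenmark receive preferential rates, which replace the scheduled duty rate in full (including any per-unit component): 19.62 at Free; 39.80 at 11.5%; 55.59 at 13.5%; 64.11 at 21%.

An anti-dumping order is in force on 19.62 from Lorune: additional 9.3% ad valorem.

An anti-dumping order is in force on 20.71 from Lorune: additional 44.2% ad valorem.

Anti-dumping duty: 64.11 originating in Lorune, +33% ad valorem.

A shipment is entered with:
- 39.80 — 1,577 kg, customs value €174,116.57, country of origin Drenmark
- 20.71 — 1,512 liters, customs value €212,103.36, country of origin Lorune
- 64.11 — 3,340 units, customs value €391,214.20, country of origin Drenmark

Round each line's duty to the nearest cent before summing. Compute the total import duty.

€217,138.41

Line 1 (39.80, Drenmark, 1,577 kg, €174,116.57):
Base rate for 39.80 is 16.5%.
Origin Drenmark qualifies under the Galeth–Drenmark agreement and 39.80 is covered: preferential rate 11.5% applies instead.
Duty = €174,116.57 × 11.5% = €20,023.41.
Line 2 (20.71, Lorune, 1,512 liters, €212,103.36):
Base rate for 20.71 is 10%.
Additional duty on 20.71 from Lorune: +44.2%. Applied ad valorem rate: 10% + 44.2% = 54.2%.
Duty = €212,103.36 × 54.2% = €114,960.02.
Line 3 (64.11, Drenmark, 3,340 units, €391,214.20):
Base rate for 64.11 is 26%.
Origin Drenmark qualifies under the Galeth–Drenmark agreement and 64.11 is covered: preferential rate 21% applies instead.
The additional-duty order on 64.11 targets Lorune, not Drenmark; it does not apply.
Duty = €391,214.20 × 21% = €82,154.98.
Total = €20,023.41 + €114,960.02 + €82,154.98 = €217,138.41.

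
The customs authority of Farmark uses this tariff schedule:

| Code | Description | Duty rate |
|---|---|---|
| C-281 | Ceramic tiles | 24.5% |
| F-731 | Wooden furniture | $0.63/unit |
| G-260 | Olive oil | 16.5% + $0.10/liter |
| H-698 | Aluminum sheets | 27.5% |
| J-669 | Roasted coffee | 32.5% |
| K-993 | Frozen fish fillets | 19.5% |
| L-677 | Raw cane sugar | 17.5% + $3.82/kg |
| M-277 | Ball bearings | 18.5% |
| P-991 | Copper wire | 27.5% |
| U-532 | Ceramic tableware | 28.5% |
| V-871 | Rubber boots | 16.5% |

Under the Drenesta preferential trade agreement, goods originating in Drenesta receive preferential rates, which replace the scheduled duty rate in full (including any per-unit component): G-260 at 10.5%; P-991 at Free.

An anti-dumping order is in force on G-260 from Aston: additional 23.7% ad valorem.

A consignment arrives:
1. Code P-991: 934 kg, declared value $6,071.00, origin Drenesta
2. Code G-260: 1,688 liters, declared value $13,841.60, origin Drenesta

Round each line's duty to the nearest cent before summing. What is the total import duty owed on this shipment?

Line 1 (P-991, Drenesta, 934 kg, $6,071.00):
Base rate for P-991 is 27.5%.
Origin Drenesta qualifies under the Farmark–Drenesta agreement and P-991 is covered: preferential rate Free applies instead.
Duty = $6,071.00 × 0% = $0.00.
Line 2 (G-260, Drenesta, 1,688 liters, $13,841.60):
Base rate for G-260 is 16.5% + $0.10/liter.
Origin Drenesta qualifies under the Farmark–Drenesta agreement and G-260 is covered: preferential rate 10.5% applies instead.
The additional-duty order on G-260 targets Aston, not Drenesta; it does not apply.
Duty = $13,841.60 × 10.5% = $1,453.37.
Total = $0.00 + $1,453.37 = $1,453.37.

$1,453.37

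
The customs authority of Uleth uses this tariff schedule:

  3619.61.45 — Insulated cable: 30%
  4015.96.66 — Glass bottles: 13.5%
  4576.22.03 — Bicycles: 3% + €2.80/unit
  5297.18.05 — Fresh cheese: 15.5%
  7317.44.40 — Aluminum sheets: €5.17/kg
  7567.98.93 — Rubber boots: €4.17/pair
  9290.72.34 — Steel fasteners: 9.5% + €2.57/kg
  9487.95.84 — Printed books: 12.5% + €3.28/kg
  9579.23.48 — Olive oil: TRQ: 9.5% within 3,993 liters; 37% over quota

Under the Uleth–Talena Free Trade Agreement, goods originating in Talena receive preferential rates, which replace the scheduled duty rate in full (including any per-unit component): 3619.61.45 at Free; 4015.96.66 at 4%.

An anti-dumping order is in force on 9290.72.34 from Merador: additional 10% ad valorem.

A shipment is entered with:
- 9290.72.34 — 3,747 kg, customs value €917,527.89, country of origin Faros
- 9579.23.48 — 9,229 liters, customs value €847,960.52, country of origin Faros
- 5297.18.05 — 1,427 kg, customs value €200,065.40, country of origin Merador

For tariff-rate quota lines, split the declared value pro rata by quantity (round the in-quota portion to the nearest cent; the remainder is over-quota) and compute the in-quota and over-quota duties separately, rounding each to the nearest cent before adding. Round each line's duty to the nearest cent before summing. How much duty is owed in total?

Line 1 (9290.72.34, Faros, 3,747 kg, €917,527.89):
Base rate for 9290.72.34 is 9.5% + €2.57/kg.
The additional-duty order on 9290.72.34 targets Merador, not Faros; it does not apply.
Duty = €917,527.89 × 9.5% + 3,747 × €2.57 = €96,794.94.
Line 2 (9579.23.48, Faros, 9,229 liters, €847,960.52):
Code 9579.23.48 is under a tariff-rate quota (threshold 3,993 liters). In-quota: 3,993 liters at 9.5%; over-quota: 5,236 liters at 37%.
Pro-rata value split: in-quota = €847,960.52 × 3,993/9,229 = €366,876.84; over-quota = €847,960.52 − €366,876.84 = €481,083.68.
In-quota duty = €366,876.84 × 9.5% = €34,853.30. Over-quota duty = €481,083.68 × 37% = €178,000.96.
Line duty = €34,853.30 + €178,000.96 = €212,854.26.
Line 3 (5297.18.05, Merador, 1,427 kg, €200,065.40):
Base rate for 5297.18.05 is 15.5%.
Duty = €200,065.40 × 15.5% = €31,010.14.
Total = €96,794.94 + €212,854.26 + €31,010.14 = €340,659.34.

€340,659.34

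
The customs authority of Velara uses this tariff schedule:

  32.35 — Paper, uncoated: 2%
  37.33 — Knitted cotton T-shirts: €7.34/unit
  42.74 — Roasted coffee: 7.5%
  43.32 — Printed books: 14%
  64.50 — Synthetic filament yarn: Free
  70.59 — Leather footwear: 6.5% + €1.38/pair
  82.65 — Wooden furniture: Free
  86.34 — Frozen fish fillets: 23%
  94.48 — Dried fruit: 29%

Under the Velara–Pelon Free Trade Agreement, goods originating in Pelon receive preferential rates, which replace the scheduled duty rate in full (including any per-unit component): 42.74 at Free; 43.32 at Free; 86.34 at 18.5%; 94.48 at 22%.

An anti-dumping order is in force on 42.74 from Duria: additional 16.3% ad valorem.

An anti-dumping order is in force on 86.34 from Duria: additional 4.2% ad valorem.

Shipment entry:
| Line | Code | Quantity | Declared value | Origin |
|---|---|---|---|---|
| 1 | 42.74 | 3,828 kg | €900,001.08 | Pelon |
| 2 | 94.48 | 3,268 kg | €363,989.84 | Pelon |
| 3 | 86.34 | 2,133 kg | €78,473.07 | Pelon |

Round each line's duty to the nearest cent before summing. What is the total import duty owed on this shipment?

€94,595.28

Line 1 (42.74, Pelon, 3,828 kg, €900,001.08):
Base rate for 42.74 is 7.5%.
Origin Pelon qualifies under the Velara–Pelon agreement and 42.74 is covered: preferential rate Free applies instead.
The additional-duty order on 42.74 targets Duria, not Pelon; it does not apply.
Duty = €900,001.08 × 0% = €0.00.
Line 2 (94.48, Pelon, 3,268 kg, €363,989.84):
Base rate for 94.48 is 29%.
Origin Pelon qualifies under the Velara–Pelon agreement and 94.48 is covered: preferential rate 22% applies instead.
Duty = €363,989.84 × 22% = €80,077.76.
Line 3 (86.34, Pelon, 2,133 kg, €78,473.07):
Base rate for 86.34 is 23%.
Origin Pelon qualifies under the Velara–Pelon agreement and 86.34 is covered: preferential rate 18.5% applies instead.
The additional-duty order on 86.34 targets Duria, not Pelon; it does not apply.
Duty = €78,473.07 × 18.5% = €14,517.52.
Total = €0.00 + €80,077.76 + €14,517.52 = €94,595.28.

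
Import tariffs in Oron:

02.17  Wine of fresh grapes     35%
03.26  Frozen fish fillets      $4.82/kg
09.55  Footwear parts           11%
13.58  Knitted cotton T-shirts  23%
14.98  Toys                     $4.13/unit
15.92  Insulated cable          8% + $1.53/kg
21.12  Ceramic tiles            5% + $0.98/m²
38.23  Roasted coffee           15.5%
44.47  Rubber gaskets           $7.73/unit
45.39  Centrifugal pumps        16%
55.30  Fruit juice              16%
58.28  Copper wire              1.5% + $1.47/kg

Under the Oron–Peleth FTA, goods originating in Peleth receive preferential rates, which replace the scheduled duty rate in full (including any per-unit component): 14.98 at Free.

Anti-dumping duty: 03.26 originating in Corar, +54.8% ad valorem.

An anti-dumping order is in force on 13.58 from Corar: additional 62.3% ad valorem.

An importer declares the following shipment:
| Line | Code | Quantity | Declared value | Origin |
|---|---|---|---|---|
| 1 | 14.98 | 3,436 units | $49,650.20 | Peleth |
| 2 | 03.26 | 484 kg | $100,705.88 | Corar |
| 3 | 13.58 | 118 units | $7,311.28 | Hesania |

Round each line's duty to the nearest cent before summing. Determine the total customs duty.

Line 1 (14.98, Peleth, 3,436 units, $49,650.20):
Base rate for 14.98 is $4.13/unit.
Origin Peleth qualifies under the Oron–Peleth agreement and 14.98 is covered: preferential rate Free applies instead.
Duty = $49,650.20 × 0% = $0.00.
Line 2 (03.26, Corar, 484 kg, $100,705.88):
Base rate for 03.26 is $4.82/kg.
Additional duty on 03.26 from Corar: +54.8% ad valorem. Applied ad valorem rate = 54.8%.
Duty = $100,705.88 × 54.8% + 484 × $4.82 = $57,519.70.
Line 3 (13.58, Hesania, 118 units, $7,311.28):
Base rate for 13.58 is 23%.
The additional-duty order on 13.58 targets Corar, not Hesania; it does not apply.
Duty = $7,311.28 × 23% = $1,681.59.
Total = $0.00 + $57,519.70 + $1,681.59 = $59,201.29.

$59,201.29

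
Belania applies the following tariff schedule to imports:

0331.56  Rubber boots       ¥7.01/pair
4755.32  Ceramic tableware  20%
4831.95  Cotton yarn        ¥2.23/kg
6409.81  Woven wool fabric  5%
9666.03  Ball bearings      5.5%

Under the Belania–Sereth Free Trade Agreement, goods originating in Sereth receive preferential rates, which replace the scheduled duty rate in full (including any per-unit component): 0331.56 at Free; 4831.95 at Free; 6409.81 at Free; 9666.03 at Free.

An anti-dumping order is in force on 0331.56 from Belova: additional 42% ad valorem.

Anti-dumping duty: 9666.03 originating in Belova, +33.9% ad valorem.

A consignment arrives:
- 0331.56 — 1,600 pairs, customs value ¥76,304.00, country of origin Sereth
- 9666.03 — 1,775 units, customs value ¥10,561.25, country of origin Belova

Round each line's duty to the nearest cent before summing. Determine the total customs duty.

¥4,161.13

Line 1 (0331.56, Sereth, 1,600 pairs, ¥76,304.00):
Base rate for 0331.56 is ¥7.01/pair.
Origin Sereth qualifies under the Belania–Sereth agreement and 0331.56 is covered: preferential rate Free applies instead.
The additional-duty order on 0331.56 targets Belova, not Sereth; it does not apply.
Duty = ¥76,304.00 × 0% = ¥0.00.
Line 2 (9666.03, Belova, 1,775 units, ¥10,561.25):
Base rate for 9666.03 is 5.5%.
9666.03 has an FTA preferential rate, but origin Belova is not Sereth; base rate stands.
Additional duty on 9666.03 from Belova: +33.9%. Applied ad valorem rate: 5.5% + 33.9% = 39.4%.
Duty = ¥10,561.25 × 39.4% = ¥4,161.13.
Total = ¥0.00 + ¥4,161.13 = ¥4,161.13.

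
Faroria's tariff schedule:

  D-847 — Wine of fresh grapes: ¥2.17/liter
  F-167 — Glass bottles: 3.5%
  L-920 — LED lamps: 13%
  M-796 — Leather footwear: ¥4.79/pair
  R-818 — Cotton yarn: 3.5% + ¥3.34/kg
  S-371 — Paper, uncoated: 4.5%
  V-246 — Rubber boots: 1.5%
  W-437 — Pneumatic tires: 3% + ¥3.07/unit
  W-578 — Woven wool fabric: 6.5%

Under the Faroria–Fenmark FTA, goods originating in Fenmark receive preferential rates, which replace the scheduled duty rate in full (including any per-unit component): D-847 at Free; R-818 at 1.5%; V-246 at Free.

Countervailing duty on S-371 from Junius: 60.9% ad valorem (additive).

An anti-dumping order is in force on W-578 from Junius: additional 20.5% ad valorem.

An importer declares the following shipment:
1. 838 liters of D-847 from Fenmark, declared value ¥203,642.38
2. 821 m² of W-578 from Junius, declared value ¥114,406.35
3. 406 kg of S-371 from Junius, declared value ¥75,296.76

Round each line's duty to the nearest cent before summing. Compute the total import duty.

¥80,133.79

Line 1 (D-847, Fenmark, 838 liters, ¥203,642.38):
Base rate for D-847 is ¥2.17/liter.
Origin Fenmark qualifies under the Faroria–Fenmark agreement and D-847 is covered: preferential rate Free applies instead.
Duty = ¥203,642.38 × 0% = ¥0.00.
Line 2 (W-578, Junius, 821 m², ¥114,406.35):
Base rate for W-578 is 6.5%.
Additional duty on W-578 from Junius: +20.5%. Applied ad valorem rate: 6.5% + 20.5% = 27%.
Duty = ¥114,406.35 × 27% = ¥30,889.71.
Line 3 (S-371, Junius, 406 kg, ¥75,296.76):
Base rate for S-371 is 4.5%.
Additional duty on S-371 from Junius: +60.9%. Applied ad valorem rate: 4.5% + 60.9% = 65.4%.
Duty = ¥75,296.76 × 65.4% = ¥49,244.08.
Total = ¥0.00 + ¥30,889.71 + ¥49,244.08 = ¥80,133.79.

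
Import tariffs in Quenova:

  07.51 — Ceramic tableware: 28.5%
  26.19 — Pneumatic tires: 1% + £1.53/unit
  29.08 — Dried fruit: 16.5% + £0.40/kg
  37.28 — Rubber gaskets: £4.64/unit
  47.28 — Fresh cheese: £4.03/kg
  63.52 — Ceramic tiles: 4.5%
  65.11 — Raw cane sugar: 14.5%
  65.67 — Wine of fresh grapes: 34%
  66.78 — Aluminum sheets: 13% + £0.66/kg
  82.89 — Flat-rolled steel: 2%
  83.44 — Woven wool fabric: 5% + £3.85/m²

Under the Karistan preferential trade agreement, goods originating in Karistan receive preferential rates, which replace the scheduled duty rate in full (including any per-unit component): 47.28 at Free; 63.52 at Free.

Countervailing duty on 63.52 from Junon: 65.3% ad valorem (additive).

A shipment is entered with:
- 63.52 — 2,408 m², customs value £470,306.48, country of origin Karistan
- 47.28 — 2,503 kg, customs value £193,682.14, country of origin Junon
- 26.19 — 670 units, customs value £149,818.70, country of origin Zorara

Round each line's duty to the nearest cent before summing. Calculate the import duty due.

Line 1 (63.52, Karistan, 2,408 m², £470,306.48):
Base rate for 63.52 is 4.5%.
Origin Karistan qualifies under the Quenova–Karistan agreement and 63.52 is covered: preferential rate Free applies instead.
The additional-duty order on 63.52 targets Junon, not Karistan; it does not apply.
Duty = £470,306.48 × 0% = £0.00.
Line 2 (47.28, Junon, 2,503 kg, £193,682.14):
Base rate for 47.28 is £4.03/kg.
47.28 has an FTA preferential rate, but origin Junon is not Karistan; base rate stands.
Duty = 2,503 × £4.03 = £10,087.09.
Line 3 (26.19, Zorara, 670 units, £149,818.70):
Base rate for 26.19 is 1% + £1.53/unit.
Duty = £149,818.70 × 1% + 670 × £1.53 = £2,523.29.
Total = £0.00 + £10,087.09 + £2,523.29 = £12,610.38.

£12,610.38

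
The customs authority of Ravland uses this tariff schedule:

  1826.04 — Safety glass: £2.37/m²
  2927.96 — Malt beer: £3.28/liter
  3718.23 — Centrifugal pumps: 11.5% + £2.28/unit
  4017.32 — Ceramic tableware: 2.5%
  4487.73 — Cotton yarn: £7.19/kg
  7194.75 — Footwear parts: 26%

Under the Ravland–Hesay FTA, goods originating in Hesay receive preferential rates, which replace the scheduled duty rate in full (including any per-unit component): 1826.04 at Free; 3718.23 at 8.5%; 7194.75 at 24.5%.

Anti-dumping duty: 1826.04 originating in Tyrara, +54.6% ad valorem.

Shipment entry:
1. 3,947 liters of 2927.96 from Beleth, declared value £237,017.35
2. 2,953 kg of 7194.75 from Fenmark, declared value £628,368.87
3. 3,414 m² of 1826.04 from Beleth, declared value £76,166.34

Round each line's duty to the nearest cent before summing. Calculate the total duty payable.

Line 1 (2927.96, Beleth, 3,947 liters, £237,017.35):
Base rate for 2927.96 is £3.28/liter.
Duty = 3,947 × £3.28 = £12,946.16.
Line 2 (7194.75, Fenmark, 2,953 kg, £628,368.87):
Base rate for 7194.75 is 26%.
7194.75 has an FTA preferential rate, but origin Fenmark is not Hesay; base rate stands.
Duty = £628,368.87 × 26% = £163,375.91.
Line 3 (1826.04, Beleth, 3,414 m², £76,166.34):
Base rate for 1826.04 is £2.37/m².
1826.04 has an FTA preferential rate, but origin Beleth is not Hesay; base rate stands.
The additional-duty order on 1826.04 targets Tyrara, not Beleth; it does not apply.
Duty = 3,414 × £2.37 = £8,091.18.
Total = £12,946.16 + £163,375.91 + £8,091.18 = £184,413.25.

£184,413.25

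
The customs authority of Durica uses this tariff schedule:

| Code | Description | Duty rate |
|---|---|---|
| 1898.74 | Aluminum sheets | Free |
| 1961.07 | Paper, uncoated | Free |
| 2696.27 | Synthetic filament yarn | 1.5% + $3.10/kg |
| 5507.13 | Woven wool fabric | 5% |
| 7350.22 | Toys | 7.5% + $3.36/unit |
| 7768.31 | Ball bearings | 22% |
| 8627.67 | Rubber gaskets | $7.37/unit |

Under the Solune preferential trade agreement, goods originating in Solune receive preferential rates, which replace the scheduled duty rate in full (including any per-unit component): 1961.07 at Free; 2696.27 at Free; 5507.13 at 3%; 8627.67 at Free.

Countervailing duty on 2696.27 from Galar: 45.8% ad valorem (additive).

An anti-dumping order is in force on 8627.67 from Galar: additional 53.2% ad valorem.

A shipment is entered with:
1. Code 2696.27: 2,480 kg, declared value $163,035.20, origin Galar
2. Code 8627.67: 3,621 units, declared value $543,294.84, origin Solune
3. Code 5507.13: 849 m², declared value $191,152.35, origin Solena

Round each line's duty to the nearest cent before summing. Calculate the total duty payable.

Line 1 (2696.27, Galar, 2,480 kg, $163,035.20):
Base rate for 2696.27 is 1.5% + $3.10/kg.
2696.27 has an FTA preferential rate, but origin Galar is not Solune; base rate stands.
Additional duty on 2696.27 from Galar: +45.8%. Applied ad valorem rate: 1.5% + 45.8% = 47.3%.
Duty = $163,035.20 × 47.3% + 2,480 × $3.10 = $84,803.65.
Line 2 (8627.67, Solune, 3,621 units, $543,294.84):
Base rate for 8627.67 is $7.37/unit.
Origin Solune qualifies under the Durica–Solune agreement and 8627.67 is covered: preferential rate Free applies instead.
The additional-duty order on 8627.67 targets Galar, not Solune; it does not apply.
Duty = $543,294.84 × 0% = $0.00.
Line 3 (5507.13, Solena, 849 m², $191,152.35):
Base rate for 5507.13 is 5%.
5507.13 has an FTA preferential rate, but origin Solena is not Solune; base rate stands.
Duty = $191,152.35 × 5% = $9,557.62.
Total = $84,803.65 + $0.00 + $9,557.62 = $94,361.27.

$94,361.27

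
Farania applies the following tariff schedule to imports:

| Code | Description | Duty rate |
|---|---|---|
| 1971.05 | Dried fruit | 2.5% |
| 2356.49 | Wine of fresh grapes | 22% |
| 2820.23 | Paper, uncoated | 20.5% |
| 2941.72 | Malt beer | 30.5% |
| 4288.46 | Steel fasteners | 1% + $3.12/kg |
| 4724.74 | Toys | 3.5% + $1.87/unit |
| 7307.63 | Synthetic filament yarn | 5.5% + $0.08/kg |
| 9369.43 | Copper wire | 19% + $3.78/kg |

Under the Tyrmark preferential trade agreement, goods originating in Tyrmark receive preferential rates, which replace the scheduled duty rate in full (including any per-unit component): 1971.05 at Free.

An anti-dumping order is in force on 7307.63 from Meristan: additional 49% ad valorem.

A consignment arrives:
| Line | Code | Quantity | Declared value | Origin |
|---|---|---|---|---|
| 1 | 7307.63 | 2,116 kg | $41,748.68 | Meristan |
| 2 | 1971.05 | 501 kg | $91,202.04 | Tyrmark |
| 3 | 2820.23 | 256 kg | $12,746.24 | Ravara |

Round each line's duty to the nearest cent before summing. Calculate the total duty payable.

Line 1 (7307.63, Meristan, 2,116 kg, $41,748.68):
Base rate for 7307.63 is 5.5% + $0.08/kg.
Additional duty on 7307.63 from Meristan: +49%. Applied ad valorem rate: 5.5% + 49% = 54.5%.
Duty = $41,748.68 × 54.5% + 2,116 × $0.08 = $22,922.31.
Line 2 (1971.05, Tyrmark, 501 kg, $91,202.04):
Base rate for 1971.05 is 2.5%.
Origin Tyrmark qualifies under the Farania–Tyrmark agreement and 1971.05 is covered: preferential rate Free applies instead.
Duty = $91,202.04 × 0% = $0.00.
Line 3 (2820.23, Ravara, 256 kg, $12,746.24):
Base rate for 2820.23 is 20.5%.
Duty = $12,746.24 × 20.5% = $2,612.98.
Total = $22,922.31 + $0.00 + $2,612.98 = $25,535.29.

$25,535.29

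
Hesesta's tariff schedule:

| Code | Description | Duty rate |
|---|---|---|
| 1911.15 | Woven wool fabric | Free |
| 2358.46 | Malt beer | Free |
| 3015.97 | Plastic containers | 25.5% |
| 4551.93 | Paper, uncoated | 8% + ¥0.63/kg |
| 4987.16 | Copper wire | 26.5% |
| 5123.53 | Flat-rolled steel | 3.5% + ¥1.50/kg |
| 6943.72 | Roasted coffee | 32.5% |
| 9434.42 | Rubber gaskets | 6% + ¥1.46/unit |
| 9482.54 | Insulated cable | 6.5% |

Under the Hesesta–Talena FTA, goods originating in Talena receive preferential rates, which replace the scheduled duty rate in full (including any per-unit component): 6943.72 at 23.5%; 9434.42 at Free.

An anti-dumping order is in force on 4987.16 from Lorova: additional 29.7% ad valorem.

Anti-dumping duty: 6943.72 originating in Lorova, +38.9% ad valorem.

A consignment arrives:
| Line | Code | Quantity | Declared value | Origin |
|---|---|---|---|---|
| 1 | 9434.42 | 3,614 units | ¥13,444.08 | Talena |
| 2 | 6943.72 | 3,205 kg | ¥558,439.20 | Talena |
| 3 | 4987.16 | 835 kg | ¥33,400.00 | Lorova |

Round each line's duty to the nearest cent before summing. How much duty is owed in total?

¥150,004.01

Line 1 (9434.42, Talena, 3,614 units, ¥13,444.08):
Base rate for 9434.42 is 6% + ¥1.46/unit.
Origin Talena qualifies under the Hesesta–Talena agreement and 9434.42 is covered: preferential rate Free applies instead.
Duty = ¥13,444.08 × 0% = ¥0.00.
Line 2 (6943.72, Talena, 3,205 kg, ¥558,439.20):
Base rate for 6943.72 is 32.5%.
Origin Talena qualifies under the Hesesta–Talena agreement and 6943.72 is covered: preferential rate 23.5% applies instead.
The additional-duty order on 6943.72 targets Lorova, not Talena; it does not apply.
Duty = ¥558,439.20 × 23.5% = ¥131,233.21.
Line 3 (4987.16, Lorova, 835 kg, ¥33,400.00):
Base rate for 4987.16 is 26.5%.
Additional duty on 4987.16 from Lorova: +29.7%. Applied ad valorem rate: 26.5% + 29.7% = 56.2%.
Duty = ¥33,400.00 × 56.2% = ¥18,770.80.
Total = ¥0.00 + ¥131,233.21 + ¥18,770.80 = ¥150,004.01.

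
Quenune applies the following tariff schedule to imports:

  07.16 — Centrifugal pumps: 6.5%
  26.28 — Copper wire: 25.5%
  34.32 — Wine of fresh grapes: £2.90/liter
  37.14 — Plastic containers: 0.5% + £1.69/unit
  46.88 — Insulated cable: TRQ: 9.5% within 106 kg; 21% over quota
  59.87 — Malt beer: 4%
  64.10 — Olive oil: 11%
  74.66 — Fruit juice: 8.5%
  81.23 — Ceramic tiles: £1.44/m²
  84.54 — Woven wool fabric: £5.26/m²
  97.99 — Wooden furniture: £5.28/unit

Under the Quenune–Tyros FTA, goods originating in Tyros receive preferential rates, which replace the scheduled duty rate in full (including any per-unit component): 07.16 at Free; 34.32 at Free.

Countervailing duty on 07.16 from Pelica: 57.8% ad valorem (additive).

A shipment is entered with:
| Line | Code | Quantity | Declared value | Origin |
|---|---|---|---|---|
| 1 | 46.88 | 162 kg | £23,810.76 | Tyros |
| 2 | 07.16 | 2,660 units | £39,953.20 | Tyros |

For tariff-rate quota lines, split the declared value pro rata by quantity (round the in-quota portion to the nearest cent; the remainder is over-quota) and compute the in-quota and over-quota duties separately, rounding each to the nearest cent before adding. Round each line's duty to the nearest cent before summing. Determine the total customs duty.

£3,208.57

Line 1 (46.88, Tyros, 162 kg, £23,810.76):
Code 46.88 is under a tariff-rate quota (threshold 106 kg). In-quota: 106 kg at 9.5%; over-quota: 56 kg at 21%.
Pro-rata value split: in-quota = £23,810.76 × 106/162 = £15,579.88; over-quota = £23,810.76 − £15,579.88 = £8,230.88.
In-quota duty = £15,579.88 × 9.5% = £1,480.09. Over-quota duty = £8,230.88 × 21% = £1,728.48.
Line duty = £1,480.09 + £1,728.48 = £3,208.57.
Line 2 (07.16, Tyros, 2,660 units, £39,953.20):
Base rate for 07.16 is 6.5%.
Origin Tyros qualifies under the Quenune–Tyros agreement and 07.16 is covered: preferential rate Free applies instead.
The additional-duty order on 07.16 targets Pelica, not Tyros; it does not apply.
Duty = £39,953.20 × 0% = £0.00.
Total = £3,208.57 + £0.00 = £3,208.57.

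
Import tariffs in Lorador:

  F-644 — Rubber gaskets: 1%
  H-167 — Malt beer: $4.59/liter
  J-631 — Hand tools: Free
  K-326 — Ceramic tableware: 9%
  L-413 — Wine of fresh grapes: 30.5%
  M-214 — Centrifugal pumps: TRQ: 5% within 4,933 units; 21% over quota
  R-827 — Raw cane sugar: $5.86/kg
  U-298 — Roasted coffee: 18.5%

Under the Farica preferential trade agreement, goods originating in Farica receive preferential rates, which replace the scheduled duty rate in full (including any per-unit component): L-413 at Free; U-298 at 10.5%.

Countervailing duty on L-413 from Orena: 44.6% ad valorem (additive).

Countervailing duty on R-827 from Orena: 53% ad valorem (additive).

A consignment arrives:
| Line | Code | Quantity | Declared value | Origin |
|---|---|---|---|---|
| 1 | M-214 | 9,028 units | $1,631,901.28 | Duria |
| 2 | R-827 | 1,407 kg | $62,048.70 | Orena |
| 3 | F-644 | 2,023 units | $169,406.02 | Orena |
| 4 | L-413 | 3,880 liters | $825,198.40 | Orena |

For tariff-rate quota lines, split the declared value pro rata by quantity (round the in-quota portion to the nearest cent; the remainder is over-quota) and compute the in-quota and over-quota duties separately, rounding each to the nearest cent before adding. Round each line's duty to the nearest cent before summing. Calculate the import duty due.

$862,577.90

Line 1 (M-214, Duria, 9,028 units, $1,631,901.28):
Code M-214 is under a tariff-rate quota (threshold 4,933 units). In-quota: 4,933 units at 5%; over-quota: 4,095 units at 21%.
Pro-rata value split: in-quota = $1,631,901.28 × 4,933/9,028 = $891,689.08; over-quota = $1,631,901.28 − $891,689.08 = $740,212.20.
In-quota duty = $891,689.08 × 5% = $44,584.45. Over-quota duty = $740,212.20 × 21% = $155,444.56.
Line duty = $44,584.45 + $155,444.56 = $200,029.01.
Line 2 (R-827, Orena, 1,407 kg, $62,048.70):
Base rate for R-827 is $5.86/kg.
Additional duty on R-827 from Orena: +53% ad valorem. Applied ad valorem rate = 53%.
Duty = $62,048.70 × 53% + 1,407 × $5.86 = $41,130.83.
Line 3 (F-644, Orena, 2,023 units, $169,406.02):
Base rate for F-644 is 1%.
Duty = $169,406.02 × 1% = $1,694.06.
Line 4 (L-413, Orena, 3,880 liters, $825,198.40):
Base rate for L-413 is 30.5%.
L-413 has an FTA preferential rate, but origin Orena is not Farica; base rate stands.
Additional duty on L-413 from Orena: +44.6%. Applied ad valorem rate: 30.5% + 44.6% = 75.1%.
Duty = $825,198.40 × 75.1% = $619,724.00.
Total = $200,029.01 + $41,130.83 + $1,694.06 + $619,724.00 = $862,577.90.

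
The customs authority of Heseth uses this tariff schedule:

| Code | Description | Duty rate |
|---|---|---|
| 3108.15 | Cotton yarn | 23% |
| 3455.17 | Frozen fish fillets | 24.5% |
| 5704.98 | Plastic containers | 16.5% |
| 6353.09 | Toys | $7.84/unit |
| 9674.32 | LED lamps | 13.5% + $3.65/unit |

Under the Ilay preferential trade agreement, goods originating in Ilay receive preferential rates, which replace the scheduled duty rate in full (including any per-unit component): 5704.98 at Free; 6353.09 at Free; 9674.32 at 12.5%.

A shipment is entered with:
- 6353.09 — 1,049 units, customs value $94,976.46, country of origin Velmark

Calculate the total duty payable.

$8,224.16

Line 1 (6353.09, Velmark, 1,049 units, $94,976.46):
Base rate for 6353.09 is $7.84/unit.
6353.09 has an FTA preferential rate, but origin Velmark is not Ilay; base rate stands.
Duty = 1,049 × $7.84 = $8,224.16.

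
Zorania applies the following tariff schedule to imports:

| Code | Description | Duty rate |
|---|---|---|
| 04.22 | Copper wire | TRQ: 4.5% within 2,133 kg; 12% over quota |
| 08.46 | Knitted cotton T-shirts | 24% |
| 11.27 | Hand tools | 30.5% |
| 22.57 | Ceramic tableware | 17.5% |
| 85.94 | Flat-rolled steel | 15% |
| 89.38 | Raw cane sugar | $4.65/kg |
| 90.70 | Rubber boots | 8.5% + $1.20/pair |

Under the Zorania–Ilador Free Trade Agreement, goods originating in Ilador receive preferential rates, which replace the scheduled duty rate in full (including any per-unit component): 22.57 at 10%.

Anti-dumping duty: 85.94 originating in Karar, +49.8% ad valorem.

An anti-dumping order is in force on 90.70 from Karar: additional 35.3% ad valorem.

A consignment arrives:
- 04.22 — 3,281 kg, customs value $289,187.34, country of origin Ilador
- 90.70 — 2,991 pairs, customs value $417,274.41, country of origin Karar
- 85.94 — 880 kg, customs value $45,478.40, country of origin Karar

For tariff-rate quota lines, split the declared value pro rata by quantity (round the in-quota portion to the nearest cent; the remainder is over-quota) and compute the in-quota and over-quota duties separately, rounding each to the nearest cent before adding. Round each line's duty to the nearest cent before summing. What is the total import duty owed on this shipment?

$236,427.68

Line 1 (04.22, Ilador, 3,281 kg, $289,187.34):
Code 04.22 is under a tariff-rate quota (threshold 2,133 kg). In-quota: 2,133 kg at 4.5%; over-quota: 1,148 kg at 12%.
Pro-rata value split: in-quota = $289,187.34 × 2,133/3,281 = $188,002.62; over-quota = $289,187.34 − $188,002.62 = $101,184.72.
In-quota duty = $188,002.62 × 4.5% = $8,460.12. Over-quota duty = $101,184.72 × 12% = $12,142.17.
Line duty = $8,460.12 + $12,142.17 = $20,602.29.
Line 2 (90.70, Karar, 2,991 pairs, $417,274.41):
Base rate for 90.70 is 8.5% + $1.20/pair.
Additional duty on 90.70 from Karar: +35.3%. Applied ad valorem rate: 8.5% + 35.3% = 43.8%.
Duty = $417,274.41 × 43.8% + 2,991 × $1.20 = $186,355.39.
Line 3 (85.94, Karar, 880 kg, $45,478.40):
Base rate for 85.94 is 15%.
Additional duty on 85.94 from Karar: +49.8%. Applied ad valorem rate: 15% + 49.8% = 64.8%.
Duty = $45,478.40 × 64.8% = $29,470.00.
Total = $20,602.29 + $186,355.39 + $29,470.00 = $236,427.68.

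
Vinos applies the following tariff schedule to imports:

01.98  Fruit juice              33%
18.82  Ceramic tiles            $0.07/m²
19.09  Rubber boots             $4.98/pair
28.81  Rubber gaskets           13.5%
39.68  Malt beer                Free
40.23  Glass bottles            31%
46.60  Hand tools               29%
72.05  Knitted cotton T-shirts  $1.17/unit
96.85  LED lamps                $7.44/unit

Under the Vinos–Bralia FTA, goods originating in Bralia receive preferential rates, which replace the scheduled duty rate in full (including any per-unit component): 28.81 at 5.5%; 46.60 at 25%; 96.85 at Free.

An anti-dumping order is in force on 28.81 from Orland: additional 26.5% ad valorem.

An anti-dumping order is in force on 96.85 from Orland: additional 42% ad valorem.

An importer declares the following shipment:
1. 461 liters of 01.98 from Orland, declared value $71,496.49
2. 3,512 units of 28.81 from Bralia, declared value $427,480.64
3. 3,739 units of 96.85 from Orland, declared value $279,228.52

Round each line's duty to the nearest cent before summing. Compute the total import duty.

Line 1 (01.98, Orland, 461 liters, $71,496.49):
Base rate for 01.98 is 33%.
Duty = $71,496.49 × 33% = $23,593.84.
Line 2 (28.81, Bralia, 3,512 units, $427,480.64):
Base rate for 28.81 is 13.5%.
Origin Bralia qualifies under the Vinos–Bralia agreement and 28.81 is covered: preferential rate 5.5% applies instead.
The additional-duty order on 28.81 targets Orland, not Bralia; it does not apply.
Duty = $427,480.64 × 5.5% = $23,511.44.
Line 3 (96.85, Orland, 3,739 units, $279,228.52):
Base rate for 96.85 is $7.44/unit.
96.85 has an FTA preferential rate, but origin Orland is not Bralia; base rate stands.
Additional duty on 96.85 from Orland: +42% ad valorem. Applied ad valorem rate = 42%.
Duty = $279,228.52 × 42% + 3,739 × $7.44 = $145,094.14.
Total = $23,593.84 + $23,511.44 + $145,094.14 = $192,199.42.

$192,199.42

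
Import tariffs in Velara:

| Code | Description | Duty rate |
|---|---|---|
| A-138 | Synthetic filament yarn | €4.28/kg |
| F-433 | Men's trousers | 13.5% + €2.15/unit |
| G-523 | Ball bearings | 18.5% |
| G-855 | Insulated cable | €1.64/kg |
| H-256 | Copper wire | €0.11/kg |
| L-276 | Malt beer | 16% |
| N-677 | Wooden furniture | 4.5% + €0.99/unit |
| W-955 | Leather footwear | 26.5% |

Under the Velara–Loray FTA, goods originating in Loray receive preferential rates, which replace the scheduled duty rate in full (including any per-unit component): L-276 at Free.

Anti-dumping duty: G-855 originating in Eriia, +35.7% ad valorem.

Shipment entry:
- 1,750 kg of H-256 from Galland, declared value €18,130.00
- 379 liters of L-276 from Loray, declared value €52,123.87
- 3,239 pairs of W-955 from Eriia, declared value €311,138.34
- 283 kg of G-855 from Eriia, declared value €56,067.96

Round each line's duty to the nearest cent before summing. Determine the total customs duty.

€103,124.54

Line 1 (H-256, Galland, 1,750 kg, €18,130.00):
Base rate for H-256 is €0.11/kg.
Duty = 1,750 × €0.11 = €192.50.
Line 2 (L-276, Loray, 379 liters, €52,123.87):
Base rate for L-276 is 16%.
Origin Loray qualifies under the Velara–Loray agreement and L-276 is covered: preferential rate Free applies instead.
Duty = €52,123.87 × 0% = €0.00.
Line 3 (W-955, Eriia, 3,239 pairs, €311,138.34):
Base rate for W-955 is 26.5%.
Duty = €311,138.34 × 26.5% = €82,451.66.
Line 4 (G-855, Eriia, 283 kg, €56,067.96):
Base rate for G-855 is €1.64/kg.
Additional duty on G-855 from Eriia: +35.7% ad valorem. Applied ad valorem rate = 35.7%.
Duty = €56,067.96 × 35.7% + 283 × €1.64 = €20,480.38.
Total = €192.50 + €0.00 + €82,451.66 + €20,480.38 = €103,124.54.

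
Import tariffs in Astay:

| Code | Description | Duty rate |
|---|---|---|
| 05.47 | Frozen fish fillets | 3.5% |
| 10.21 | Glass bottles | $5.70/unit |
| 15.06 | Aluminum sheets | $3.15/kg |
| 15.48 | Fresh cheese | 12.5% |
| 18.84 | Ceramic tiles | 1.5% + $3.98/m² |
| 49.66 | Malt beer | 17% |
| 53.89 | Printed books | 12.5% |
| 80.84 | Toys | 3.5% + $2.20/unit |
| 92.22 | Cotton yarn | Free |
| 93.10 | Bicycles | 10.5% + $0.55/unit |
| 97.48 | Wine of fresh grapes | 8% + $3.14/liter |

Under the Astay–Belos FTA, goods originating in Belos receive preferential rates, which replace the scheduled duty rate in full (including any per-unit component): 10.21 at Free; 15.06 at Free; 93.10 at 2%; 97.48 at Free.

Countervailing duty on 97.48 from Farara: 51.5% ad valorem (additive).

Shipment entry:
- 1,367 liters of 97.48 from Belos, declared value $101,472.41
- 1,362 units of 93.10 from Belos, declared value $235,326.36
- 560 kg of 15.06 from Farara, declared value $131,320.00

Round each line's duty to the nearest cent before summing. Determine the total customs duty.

Line 1 (97.48, Belos, 1,367 liters, $101,472.41):
Base rate for 97.48 is 8% + $3.14/liter.
Origin Belos qualifies under the Astay–Belos agreement and 97.48 is covered: preferential rate Free applies instead.
The additional-duty order on 97.48 targets Farara, not Belos; it does not apply.
Duty = $101,472.41 × 0% = $0.00.
Line 2 (93.10, Belos, 1,362 units, $235,326.36):
Base rate for 93.10 is 10.5% + $0.55/unit.
Origin Belos qualifies under the Astay–Belos agreement and 93.10 is covered: preferential rate 2% applies instead.
Duty = $235,326.36 × 2% = $4,706.53.
Line 3 (15.06, Farara, 560 kg, $131,320.00):
Base rate for 15.06 is $3.15/kg.
15.06 has an FTA preferential rate, but origin Farara is not Belos; base rate stands.
Duty = 560 × $3.15 = $1,764.00.
Total = $0.00 + $4,706.53 + $1,764.00 = $6,470.53.

$6,470.53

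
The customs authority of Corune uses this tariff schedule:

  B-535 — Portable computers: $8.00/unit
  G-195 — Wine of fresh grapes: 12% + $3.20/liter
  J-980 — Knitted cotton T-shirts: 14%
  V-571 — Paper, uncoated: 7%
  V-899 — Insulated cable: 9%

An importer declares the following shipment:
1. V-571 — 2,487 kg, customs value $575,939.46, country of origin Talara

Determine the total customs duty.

$40,315.76

Line 1 (V-571, Talara, 2,487 kg, $575,939.46):
Base rate for V-571 is 7%.
Duty = $575,939.46 × 7% = $40,315.76.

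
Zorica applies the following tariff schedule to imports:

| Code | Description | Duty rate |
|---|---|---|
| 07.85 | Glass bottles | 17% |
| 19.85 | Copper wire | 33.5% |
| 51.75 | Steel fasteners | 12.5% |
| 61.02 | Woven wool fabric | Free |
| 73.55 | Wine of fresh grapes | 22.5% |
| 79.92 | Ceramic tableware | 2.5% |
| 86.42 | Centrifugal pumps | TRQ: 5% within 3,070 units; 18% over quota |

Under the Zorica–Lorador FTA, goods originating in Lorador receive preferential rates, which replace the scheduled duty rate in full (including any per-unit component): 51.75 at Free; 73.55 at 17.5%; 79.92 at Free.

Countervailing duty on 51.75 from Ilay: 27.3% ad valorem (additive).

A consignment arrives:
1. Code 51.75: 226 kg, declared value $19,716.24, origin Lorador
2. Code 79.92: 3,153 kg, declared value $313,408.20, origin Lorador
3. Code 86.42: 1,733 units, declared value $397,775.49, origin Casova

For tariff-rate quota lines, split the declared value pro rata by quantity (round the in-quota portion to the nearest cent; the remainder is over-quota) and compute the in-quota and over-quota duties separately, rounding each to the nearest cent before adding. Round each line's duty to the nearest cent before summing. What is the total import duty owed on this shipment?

$19,888.77

Line 1 (51.75, Lorador, 226 kg, $19,716.24):
Base rate for 51.75 is 12.5%.
Origin Lorador qualifies under the Zorica–Lorador agreement and 51.75 is covered: preferential rate Free applies instead.
The additional-duty order on 51.75 targets Ilay, not Lorador; it does not apply.
Duty = $19,716.24 × 0% = $0.00.
Line 2 (79.92, Lorador, 3,153 kg, $313,408.20):
Base rate for 79.92 is 2.5%.
Origin Lorador qualifies under the Zorica–Lorador agreement and 79.92 is covered: preferential rate Free applies instead.
Duty = $313,408.20 × 0% = $0.00.
Line 3 (86.42, Casova, 1,733 units, $397,775.49):
Code 86.42 is under a tariff-rate quota (threshold 3,070 units). Quantity 1,733 units is within the quota, so the in-quota rate 5% applies to the full value.
Duty = $397,775.49 × 5% = $19,888.77.
Total = $0.00 + $0.00 + $19,888.77 = $19,888.77.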